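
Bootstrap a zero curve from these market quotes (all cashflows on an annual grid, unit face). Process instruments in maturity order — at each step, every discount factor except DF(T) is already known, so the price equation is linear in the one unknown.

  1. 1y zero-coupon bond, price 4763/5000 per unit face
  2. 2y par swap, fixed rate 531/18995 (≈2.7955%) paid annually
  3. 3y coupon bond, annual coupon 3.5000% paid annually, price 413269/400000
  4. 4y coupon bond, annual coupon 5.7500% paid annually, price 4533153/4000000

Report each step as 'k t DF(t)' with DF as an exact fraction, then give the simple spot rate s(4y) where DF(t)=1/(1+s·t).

1 1 4763/5000
2 2 9469/10000
3 3 467/500
4 4 1147/1250
s(4y) = (1/(1147/1250) − 1)/(4) = 103/4588 ≈ 2.2450%

step 1 [1y] zero: DF = P = 4763/5000 ≈ 0.952600
step 2 [2y] swap r/1=531/18995: DF=(1 − 531/18995·(0.952600))/(1+531/18995) = 9469/10000 ≈ 0.946900
step 3 [3y] bond c/1=7/200: DF=(413269/400000 − 7/200·(0.952600+0.946900))/(1+7/200) = 467/500 ≈ 0.934000
step 4 [4y] bond c/1=23/400: DF=(4533153/4000000 − 23/400·(0.952600+0.946900+0.934000))/(1+23/400) = 1147/1250 ≈ 0.917600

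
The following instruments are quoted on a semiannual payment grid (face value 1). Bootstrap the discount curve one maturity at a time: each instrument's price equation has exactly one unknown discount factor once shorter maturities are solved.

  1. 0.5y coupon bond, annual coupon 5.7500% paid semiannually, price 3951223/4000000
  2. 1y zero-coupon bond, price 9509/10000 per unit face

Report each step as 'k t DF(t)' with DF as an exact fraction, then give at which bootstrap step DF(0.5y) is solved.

step 1 [0.5y] bond c/2=23/800: DF=(3951223/4000000 − 23/800·(0))/(1+23/800) = 4801/5000 ≈ 0.960200
step 2 [1y] zero: DF = P = 9509/10000 ≈ 0.950900

1 1/2 4801/5000
2 1 9509/10000
DF(0.5y) is solved at step 1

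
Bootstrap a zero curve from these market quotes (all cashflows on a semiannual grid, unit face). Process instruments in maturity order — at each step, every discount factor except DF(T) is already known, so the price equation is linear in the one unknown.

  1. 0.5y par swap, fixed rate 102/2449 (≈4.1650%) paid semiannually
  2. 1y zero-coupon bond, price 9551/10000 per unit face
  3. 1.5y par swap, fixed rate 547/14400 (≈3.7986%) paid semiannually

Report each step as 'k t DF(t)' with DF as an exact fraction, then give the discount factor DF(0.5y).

1 1/2 2449/2500
2 1 9551/10000
3 3/2 9453/10000
DF(0.5y) = 2449/2500 ≈ 0.979600

step 1 [0.5y] swap r/2=51/2449: DF=(1 − 51/2449·(0))/(1+51/2449) = 2449/2500 ≈ 0.979600
step 2 [1y] zero: DF = P = 9551/10000 ≈ 0.955100
step 3 [1.5y] swap r/2=547/28800: DF=(1 − 547/28800·(0.979600+0.955100))/(1+547/28800) = 9453/10000 ≈ 0.945300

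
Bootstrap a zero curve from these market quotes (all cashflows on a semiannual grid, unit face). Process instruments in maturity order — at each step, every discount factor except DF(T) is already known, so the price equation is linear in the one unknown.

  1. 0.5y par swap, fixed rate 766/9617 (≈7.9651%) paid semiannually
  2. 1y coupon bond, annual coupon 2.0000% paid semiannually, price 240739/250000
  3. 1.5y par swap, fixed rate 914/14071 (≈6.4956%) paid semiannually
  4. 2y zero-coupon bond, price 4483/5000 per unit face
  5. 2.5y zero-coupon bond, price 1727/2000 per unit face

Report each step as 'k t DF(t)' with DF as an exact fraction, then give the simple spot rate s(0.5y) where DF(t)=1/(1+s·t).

1 1/2 9617/10000
2 1 9439/10000
3 3/2 4543/5000
4 2 4483/5000
5 5/2 1727/2000
s(0.5y) = (1/(9617/10000) − 1)/(1/2) = 766/9617 ≈ 7.9651%

step 1 [0.5y] swap r/2=383/9617: DF=(1 − 383/9617·(0))/(1+383/9617) = 9617/10000 ≈ 0.961700
step 2 [1y] bond c/2=1/100: DF=(240739/250000 − 1/100·(0.961700))/(1+1/100) = 9439/10000 ≈ 0.943900
step 3 [1.5y] swap r/2=457/14071: DF=(1 − 457/14071·(0.961700+0.943900))/(1+457/14071) = 4543/5000 ≈ 0.908600
step 4 [2y] zero: DF = P = 4483/5000 ≈ 0.896600
step 5 [2.5y] zero: DF = P = 1727/2000 ≈ 0.863500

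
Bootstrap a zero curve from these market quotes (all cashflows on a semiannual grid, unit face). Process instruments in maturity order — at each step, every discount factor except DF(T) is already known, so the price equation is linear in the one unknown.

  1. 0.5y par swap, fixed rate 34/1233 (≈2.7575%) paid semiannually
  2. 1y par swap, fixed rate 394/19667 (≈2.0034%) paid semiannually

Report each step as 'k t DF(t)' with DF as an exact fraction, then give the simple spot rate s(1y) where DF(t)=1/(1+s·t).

1 1/2 1233/1250
2 1 9803/10000
s(1y) = (1/(9803/10000) − 1)/(1) = 197/9803 ≈ 2.0096%

step 1 [0.5y] swap r/2=17/1233: DF=(1 − 17/1233·(0))/(1+17/1233) = 1233/1250 ≈ 0.986400
step 2 [1y] swap r/2=197/19667: DF=(1 − 197/19667·(0.986400))/(1+197/19667) = 9803/10000 ≈ 0.980300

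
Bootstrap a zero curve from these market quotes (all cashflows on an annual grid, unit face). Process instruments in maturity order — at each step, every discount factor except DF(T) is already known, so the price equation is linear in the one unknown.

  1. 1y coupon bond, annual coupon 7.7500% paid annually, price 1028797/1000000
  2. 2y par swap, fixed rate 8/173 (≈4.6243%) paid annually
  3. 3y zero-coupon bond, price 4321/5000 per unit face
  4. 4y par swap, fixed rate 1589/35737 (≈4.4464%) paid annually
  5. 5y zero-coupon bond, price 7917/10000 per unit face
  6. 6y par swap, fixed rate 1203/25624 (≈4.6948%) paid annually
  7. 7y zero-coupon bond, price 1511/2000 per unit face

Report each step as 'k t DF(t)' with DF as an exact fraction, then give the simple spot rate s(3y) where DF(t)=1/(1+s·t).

step 1 [1y] bond c/1=31/400: DF=(1028797/1000000 − 31/400·(0))/(1+31/400) = 2387/2500 ≈ 0.954800
step 2 [2y] swap r/1=8/173: DF=(1 − 8/173·(0.954800))/(1+8/173) = 571/625 ≈ 0.913600
step 3 [3y] zero: DF = P = 4321/5000 ≈ 0.864200
step 4 [4y] swap r/1=1589/35737: DF=(1 − 1589/35737·(0.954800+0.913600+0.864200))/(1+1589/35737) = 8411/10000 ≈ 0.841100
step 5 [5y] zero: DF = P = 7917/10000 ≈ 0.791700
step 6 [6y] swap r/1=1203/25624: DF=(1 − 1203/25624·(0.954800+0.913600+0.864200+0.841100+0.791700))/(1+1203/25624) = 3797/5000 ≈ 0.759400
step 7 [7y] zero: DF = P = 1511/2000 ≈ 0.755500

1 1 2387/2500
2 2 571/625
3 3 4321/5000
4 4 8411/10000
5 5 7917/10000
6 6 3797/5000
7 7 1511/2000
s(3y) = (1/(4321/5000) − 1)/(3) = 679/12963 ≈ 5.2380%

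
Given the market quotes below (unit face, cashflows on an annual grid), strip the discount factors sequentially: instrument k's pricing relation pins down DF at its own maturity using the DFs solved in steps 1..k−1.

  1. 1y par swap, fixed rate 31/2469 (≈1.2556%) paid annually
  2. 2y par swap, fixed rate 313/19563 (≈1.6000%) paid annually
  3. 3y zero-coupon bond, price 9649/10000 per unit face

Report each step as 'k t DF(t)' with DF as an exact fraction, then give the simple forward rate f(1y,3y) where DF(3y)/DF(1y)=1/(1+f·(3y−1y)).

1 1 2469/2500
2 2 9687/10000
3 3 9649/10000
f(1y,3y) = ((2469/2500)/(9649/10000) − 1)/(2) = 227/19298 ≈ 1.1763%

step 1 [1y] swap r/1=31/2469: DF=(1 − 31/2469·(0))/(1+31/2469) = 2469/2500 ≈ 0.987600
step 2 [2y] swap r/1=313/19563: DF=(1 − 313/19563·(0.987600))/(1+313/19563) = 9687/10000 ≈ 0.968700
step 3 [3y] zero: DF = P = 9649/10000 ≈ 0.964900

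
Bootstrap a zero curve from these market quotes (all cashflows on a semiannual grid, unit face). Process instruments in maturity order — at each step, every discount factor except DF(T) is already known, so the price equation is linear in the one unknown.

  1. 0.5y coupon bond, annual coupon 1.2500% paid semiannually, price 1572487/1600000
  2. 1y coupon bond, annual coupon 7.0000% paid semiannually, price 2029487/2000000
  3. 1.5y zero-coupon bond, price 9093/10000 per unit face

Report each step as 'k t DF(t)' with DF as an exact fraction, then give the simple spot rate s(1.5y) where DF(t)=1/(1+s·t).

step 1 [0.5y] bond c/2=1/160: DF=(1572487/1600000 − 1/160·(0))/(1+1/160) = 9767/10000 ≈ 0.976700
step 2 [1y] bond c/2=7/200: DF=(2029487/2000000 − 7/200·(0.976700))/(1+7/200) = 4737/5000 ≈ 0.947400
step 3 [1.5y] zero: DF = P = 9093/10000 ≈ 0.909300

1 1/2 9767/10000
2 1 4737/5000
3 3/2 9093/10000
s(1.5y) = (1/(9093/10000) − 1)/(3/2) = 1814/27279 ≈ 6.6498%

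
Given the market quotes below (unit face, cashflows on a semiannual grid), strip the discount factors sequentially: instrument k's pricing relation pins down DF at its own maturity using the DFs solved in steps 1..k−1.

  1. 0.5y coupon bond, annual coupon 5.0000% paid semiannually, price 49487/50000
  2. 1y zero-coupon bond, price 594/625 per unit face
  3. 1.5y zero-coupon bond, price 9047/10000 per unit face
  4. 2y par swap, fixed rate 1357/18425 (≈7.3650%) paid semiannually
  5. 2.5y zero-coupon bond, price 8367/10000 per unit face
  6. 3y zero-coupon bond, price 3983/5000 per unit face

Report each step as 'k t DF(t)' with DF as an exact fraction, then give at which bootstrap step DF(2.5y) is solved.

1 1/2 1207/1250
2 1 594/625
3 3/2 9047/10000
4 2 8643/10000
5 5/2 8367/10000
6 3 3983/5000
DF(2.5y) is solved at step 5

step 1 [0.5y] bond c/2=1/40: DF=(49487/50000 − 1/40·(0))/(1+1/40) = 1207/1250 ≈ 0.965600
step 2 [1y] zero: DF = P = 594/625 ≈ 0.950400
step 3 [1.5y] zero: DF = P = 9047/10000 ≈ 0.904700
step 4 [2y] swap r/2=1357/36850: DF=(1 − 1357/36850·(0.965600+0.950400+0.904700))/(1+1357/36850) = 8643/10000 ≈ 0.864300
step 5 [2.5y] zero: DF = P = 8367/10000 ≈ 0.836700
step 6 [3y] zero: DF = P = 3983/5000 ≈ 0.796600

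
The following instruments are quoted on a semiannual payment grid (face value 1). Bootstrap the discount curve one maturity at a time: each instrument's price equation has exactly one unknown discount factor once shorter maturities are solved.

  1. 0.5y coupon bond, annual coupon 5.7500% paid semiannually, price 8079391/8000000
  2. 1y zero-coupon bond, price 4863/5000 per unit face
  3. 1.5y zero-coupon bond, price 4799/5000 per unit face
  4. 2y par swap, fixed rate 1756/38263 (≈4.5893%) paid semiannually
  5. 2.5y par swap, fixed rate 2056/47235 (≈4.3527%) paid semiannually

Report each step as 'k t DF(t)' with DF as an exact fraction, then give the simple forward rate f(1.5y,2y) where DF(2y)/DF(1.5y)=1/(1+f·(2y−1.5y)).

1 1/2 9817/10000
2 1 4863/5000
3 3/2 4799/5000
4 2 4561/5000
5 5/2 2243/2500
f(1.5y,2y) = ((4799/5000)/(4561/5000) − 1)/(1/2) = 476/4561 ≈ 10.4363%

step 1 [0.5y] bond c/2=23/800: DF=(8079391/8000000 − 23/800·(0))/(1+23/800) = 9817/10000 ≈ 0.981700
step 2 [1y] zero: DF = P = 4863/5000 ≈ 0.972600
step 3 [1.5y] zero: DF = P = 4799/5000 ≈ 0.959800
step 4 [2y] swap r/2=878/38263: DF=(1 − 878/38263·(0.981700+0.972600+0.959800))/(1+878/38263) = 4561/5000 ≈ 0.912200
step 5 [2.5y] swap r/2=1028/47235: DF=(1 − 1028/47235·(0.981700+0.972600+0.959800+0.912200))/(1+1028/47235) = 2243/2500 ≈ 0.897200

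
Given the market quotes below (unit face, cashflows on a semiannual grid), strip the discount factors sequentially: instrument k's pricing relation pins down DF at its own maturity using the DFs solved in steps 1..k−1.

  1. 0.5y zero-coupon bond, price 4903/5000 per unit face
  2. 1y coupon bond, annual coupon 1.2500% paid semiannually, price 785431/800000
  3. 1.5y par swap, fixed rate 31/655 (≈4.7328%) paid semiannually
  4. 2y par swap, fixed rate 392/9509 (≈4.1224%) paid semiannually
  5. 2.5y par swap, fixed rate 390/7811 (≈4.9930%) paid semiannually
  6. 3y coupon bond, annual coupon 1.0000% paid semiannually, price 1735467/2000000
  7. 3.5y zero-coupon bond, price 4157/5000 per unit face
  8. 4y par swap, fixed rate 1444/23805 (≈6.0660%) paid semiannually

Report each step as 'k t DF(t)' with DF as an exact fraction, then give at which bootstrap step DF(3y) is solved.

1 1/2 4903/5000
2 1 606/625
3 3/2 4659/5000
4 2 576/625
5 5/2 883/1000
6 3 8401/10000
7 7/2 4157/5000
8 4 3917/5000
DF(3y) is solved at step 6

step 1 [0.5y] zero: DF = P = 4903/5000 ≈ 0.980600
step 2 [1y] bond c/2=1/160: DF=(785431/800000 − 1/160·(0.980600))/(1+1/160) = 606/625 ≈ 0.969600
step 3 [1.5y] swap r/2=31/1310: DF=(1 − 31/1310·(0.980600+0.969600))/(1+31/1310) = 4659/5000 ≈ 0.931800
step 4 [2y] swap r/2=196/9509: DF=(1 − 196/9509·(0.980600+0.969600+0.931800))/(1+196/9509) = 576/625 ≈ 0.921600
step 5 [2.5y] swap r/2=195/7811: DF=(1 − 195/7811·(0.980600+0.969600+0.931800+0.921600))/(1+195/7811) = 883/1000 ≈ 0.883000
step 6 [3y] bond c/2=1/200: DF=(1735467/2000000 − 1/200·(0.980600+0.969600+0.931800+0.921600+0.883000))/(1+1/200) = 8401/10000 ≈ 0.840100
step 7 [3.5y] zero: DF = P = 4157/5000 ≈ 0.831400
step 8 [4y] swap r/2=722/23805: DF=(1 − 722/23805·(0.980600+0.969600+0.931800+0.921600+0.883000+0.840100+0.831400))/(1+722/23805) = 3917/5000 ≈ 0.783400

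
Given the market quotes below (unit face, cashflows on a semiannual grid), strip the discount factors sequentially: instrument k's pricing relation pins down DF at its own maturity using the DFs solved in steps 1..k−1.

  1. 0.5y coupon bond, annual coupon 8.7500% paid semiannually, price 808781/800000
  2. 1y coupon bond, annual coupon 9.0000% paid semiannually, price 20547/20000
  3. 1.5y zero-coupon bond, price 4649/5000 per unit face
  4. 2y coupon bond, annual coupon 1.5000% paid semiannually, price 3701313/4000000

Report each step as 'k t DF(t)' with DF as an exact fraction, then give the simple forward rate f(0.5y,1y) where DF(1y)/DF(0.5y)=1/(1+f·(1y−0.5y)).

1 1/2 4843/5000
2 1 4707/5000
3 3/2 4649/5000
4 2 8973/10000
f(0.5y,1y) = ((4843/5000)/(4707/5000) − 1)/(1/2) = 272/4707 ≈ 5.7786%

step 1 [0.5y] bond c/2=7/160: DF=(808781/800000 − 7/160·(0))/(1+7/160) = 4843/5000 ≈ 0.968600
step 2 [1y] bond c/2=9/200: DF=(20547/20000 − 9/200·(0.968600))/(1+9/200) = 4707/5000 ≈ 0.941400
step 3 [1.5y] zero: DF = P = 4649/5000 ≈ 0.929800
step 4 [2y] bond c/2=3/400: DF=(3701313/4000000 − 3/400·(0.968600+0.941400+0.929800))/(1+3/400) = 8973/10000 ≈ 0.897300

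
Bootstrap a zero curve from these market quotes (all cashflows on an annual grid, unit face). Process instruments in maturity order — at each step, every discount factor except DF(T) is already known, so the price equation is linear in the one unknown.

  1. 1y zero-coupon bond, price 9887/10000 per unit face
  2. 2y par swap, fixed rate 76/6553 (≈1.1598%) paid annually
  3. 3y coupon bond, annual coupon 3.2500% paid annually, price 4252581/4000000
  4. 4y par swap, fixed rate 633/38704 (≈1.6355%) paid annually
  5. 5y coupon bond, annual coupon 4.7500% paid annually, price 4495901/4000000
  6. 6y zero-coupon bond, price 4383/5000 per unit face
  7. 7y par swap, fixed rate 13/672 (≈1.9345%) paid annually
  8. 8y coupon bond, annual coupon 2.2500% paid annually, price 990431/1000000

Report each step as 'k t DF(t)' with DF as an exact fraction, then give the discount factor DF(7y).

1 1 9887/10000
2 2 2443/2500
3 3 4839/5000
4 4 9367/10000
5 5 359/400
6 6 4383/5000
7 7 8739/10000
8 8 2063/2500
DF(7y) = 8739/10000 ≈ 0.873900

step 1 [1y] zero: DF = P = 9887/10000 ≈ 0.988700
step 2 [2y] swap r/1=76/6553: DF=(1 − 76/6553·(0.988700))/(1+76/6553) = 2443/2500 ≈ 0.977200
step 3 [3y] bond c/1=13/400: DF=(4252581/4000000 − 13/400·(0.988700+0.977200))/(1+13/400) = 4839/5000 ≈ 0.967800
step 4 [4y] swap r/1=633/38704: DF=(1 − 633/38704·(0.988700+0.977200+0.967800))/(1+633/38704) = 9367/10000 ≈ 0.936700
step 5 [5y] bond c/1=19/400: DF=(4495901/4000000 − 19/400·(0.988700+0.977200+0.967800+0.936700))/(1+19/400) = 359/400 ≈ 0.897500
step 6 [6y] zero: DF = P = 4383/5000 ≈ 0.876600
step 7 [7y] swap r/1=13/672: DF=(1 − 13/672·(0.988700+0.977200+0.967800+0.936700+0.897500+0.876600))/(1+13/672) = 8739/10000 ≈ 0.873900
step 8 [8y] bond c/1=9/400: DF=(990431/1000000 − 9/400·(0.988700+0.977200+0.967800+0.936700+0.897500+0.876600+0.873900))/(1+9/400) = 2063/2500 ≈ 0.825200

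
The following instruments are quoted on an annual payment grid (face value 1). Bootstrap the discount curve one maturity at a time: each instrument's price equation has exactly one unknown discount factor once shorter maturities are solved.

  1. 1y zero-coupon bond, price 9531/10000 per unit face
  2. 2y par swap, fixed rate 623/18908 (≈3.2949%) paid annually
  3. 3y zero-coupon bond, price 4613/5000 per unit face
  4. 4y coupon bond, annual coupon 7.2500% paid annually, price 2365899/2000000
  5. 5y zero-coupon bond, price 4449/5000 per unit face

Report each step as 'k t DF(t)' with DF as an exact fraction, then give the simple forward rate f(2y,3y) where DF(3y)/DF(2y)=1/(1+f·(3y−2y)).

step 1 [1y] zero: DF = P = 9531/10000 ≈ 0.953100
step 2 [2y] swap r/1=623/18908: DF=(1 − 623/18908·(0.953100))/(1+623/18908) = 9377/10000 ≈ 0.937700
step 3 [3y] zero: DF = P = 4613/5000 ≈ 0.922600
step 4 [4y] bond c/1=29/400: DF=(2365899/2000000 − 29/400·(0.953100+0.937700+0.922600))/(1+29/400) = 1141/1250 ≈ 0.912800
step 5 [5y] zero: DF = P = 4449/5000 ≈ 0.889800

1 1 9531/10000
2 2 9377/10000
3 3 4613/5000
4 4 1141/1250
5 5 4449/5000
f(2y,3y) = ((9377/10000)/(4613/5000) − 1)/(1) = 151/9226 ≈ 1.6367%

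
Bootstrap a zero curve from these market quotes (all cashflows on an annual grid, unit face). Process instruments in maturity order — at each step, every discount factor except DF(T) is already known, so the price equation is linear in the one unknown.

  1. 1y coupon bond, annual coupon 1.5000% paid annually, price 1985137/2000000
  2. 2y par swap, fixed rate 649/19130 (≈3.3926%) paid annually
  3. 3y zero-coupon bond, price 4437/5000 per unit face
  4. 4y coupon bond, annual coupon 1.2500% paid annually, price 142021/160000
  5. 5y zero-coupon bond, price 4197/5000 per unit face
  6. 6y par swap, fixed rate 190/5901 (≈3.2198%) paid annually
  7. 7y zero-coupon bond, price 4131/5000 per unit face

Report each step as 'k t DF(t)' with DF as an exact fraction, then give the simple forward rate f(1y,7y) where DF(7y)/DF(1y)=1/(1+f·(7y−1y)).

1 1 9779/10000
2 2 9351/10000
3 3 4437/5000
4 4 8421/10000
5 5 4197/5000
6 6 829/1000
7 7 4131/5000
f(1y,7y) = ((9779/10000)/(4131/5000) − 1)/(6) = 1517/49572 ≈ 3.0602%

step 1 [1y] bond c/1=3/200: DF=(1985137/2000000 − 3/200·(0))/(1+3/200) = 9779/10000 ≈ 0.977900
step 2 [2y] swap r/1=649/19130: DF=(1 − 649/19130·(0.977900))/(1+649/19130) = 9351/10000 ≈ 0.935100
step 3 [3y] zero: DF = P = 4437/5000 ≈ 0.887400
step 4 [4y] bond c/1=1/80: DF=(142021/160000 − 1/80·(0.977900+0.935100+0.887400))/(1+1/80) = 8421/10000 ≈ 0.842100
step 5 [5y] zero: DF = P = 4197/5000 ≈ 0.839400
step 6 [6y] swap r/1=190/5901: DF=(1 − 190/5901·(0.977900+0.935100+0.887400+0.842100+0.839400))/(1+190/5901) = 829/1000 ≈ 0.829000
step 7 [7y] zero: DF = P = 4131/5000 ≈ 0.826200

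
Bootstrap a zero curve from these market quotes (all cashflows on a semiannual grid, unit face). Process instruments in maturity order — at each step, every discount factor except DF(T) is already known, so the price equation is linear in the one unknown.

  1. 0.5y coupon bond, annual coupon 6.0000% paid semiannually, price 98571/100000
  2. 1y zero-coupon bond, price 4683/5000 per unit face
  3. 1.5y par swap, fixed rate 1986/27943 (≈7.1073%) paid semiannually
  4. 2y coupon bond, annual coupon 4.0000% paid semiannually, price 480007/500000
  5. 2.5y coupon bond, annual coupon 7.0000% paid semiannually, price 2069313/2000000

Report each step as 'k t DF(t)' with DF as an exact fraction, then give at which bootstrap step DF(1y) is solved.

1 1/2 957/1000
2 1 4683/5000
3 3/2 9007/10000
4 2 554/625
5 5/2 547/625
DF(1y) is solved at step 2

step 1 [0.5y] bond c/2=3/100: DF=(98571/100000 − 3/100·(0))/(1+3/100) = 957/1000 ≈ 0.957000
step 2 [1y] zero: DF = P = 4683/5000 ≈ 0.936600
step 3 [1.5y] swap r/2=993/27943: DF=(1 − 993/27943·(0.957000+0.936600))/(1+993/27943) = 9007/10000 ≈ 0.900700
step 4 [2y] bond c/2=1/50: DF=(480007/500000 − 1/50·(0.957000+0.936600+0.900700))/(1+1/50) = 554/625 ≈ 0.886400
step 5 [2.5y] bond c/2=7/200: DF=(2069313/2000000 − 7/200·(0.957000+0.936600+0.900700+0.886400))/(1+7/200) = 547/625 ≈ 0.875200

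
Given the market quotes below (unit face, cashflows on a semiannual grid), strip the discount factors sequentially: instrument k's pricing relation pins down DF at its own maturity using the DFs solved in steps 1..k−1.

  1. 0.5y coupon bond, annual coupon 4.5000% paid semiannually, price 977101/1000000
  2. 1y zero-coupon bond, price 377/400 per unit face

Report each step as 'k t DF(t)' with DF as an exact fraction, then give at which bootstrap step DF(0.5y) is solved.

1 1/2 2389/2500
2 1 377/400
DF(0.5y) is solved at step 1

step 1 [0.5y] bond c/2=9/400: DF=(977101/1000000 − 9/400·(0))/(1+9/400) = 2389/2500 ≈ 0.955600
step 2 [1y] zero: DF = P = 377/400 ≈ 0.942500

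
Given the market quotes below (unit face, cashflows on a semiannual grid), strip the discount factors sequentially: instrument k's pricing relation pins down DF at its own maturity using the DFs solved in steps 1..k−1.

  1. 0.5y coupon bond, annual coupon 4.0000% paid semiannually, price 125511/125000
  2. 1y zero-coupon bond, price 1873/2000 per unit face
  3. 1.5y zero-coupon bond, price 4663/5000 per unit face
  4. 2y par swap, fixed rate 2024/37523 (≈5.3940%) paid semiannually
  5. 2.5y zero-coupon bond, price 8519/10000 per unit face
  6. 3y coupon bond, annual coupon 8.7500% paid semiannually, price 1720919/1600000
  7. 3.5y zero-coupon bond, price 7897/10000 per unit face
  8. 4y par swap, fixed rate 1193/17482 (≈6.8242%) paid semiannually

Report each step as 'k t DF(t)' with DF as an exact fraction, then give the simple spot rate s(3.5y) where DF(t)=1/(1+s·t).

step 1 [0.5y] bond c/2=1/50: DF=(125511/125000 − 1/50·(0))/(1+1/50) = 2461/2500 ≈ 0.984400
step 2 [1y] zero: DF = P = 1873/2000 ≈ 0.936500
step 3 [1.5y] zero: DF = P = 4663/5000 ≈ 0.932600
step 4 [2y] swap r/2=1012/37523: DF=(1 − 1012/37523·(0.984400+0.936500+0.932600))/(1+1012/37523) = 2247/2500 ≈ 0.898800
step 5 [2.5y] zero: DF = P = 8519/10000 ≈ 0.851900
step 6 [3y] bond c/2=7/160: DF=(1720919/1600000 − 7/160·(0.984400+0.936500+0.932600+0.898800+0.851900))/(1+7/160) = 67/80 ≈ 0.837500
step 7 [3.5y] zero: DF = P = 7897/10000 ≈ 0.789700
step 8 [4y] swap r/2=1193/34964: DF=(1 − 1193/34964·(0.984400+0.936500+0.932600+0.898800+0.851900+0.837500+0.789700))/(1+1193/34964) = 3807/5000 ≈ 0.761400

1 1/2 2461/2500
2 1 1873/2000
3 3/2 4663/5000
4 2 2247/2500
5 5/2 8519/10000
6 3 67/80
7 7/2 7897/10000
8 4 3807/5000
s(3.5y) = (1/(7897/10000) − 1)/(7/2) = 4206/55279 ≈ 7.6087%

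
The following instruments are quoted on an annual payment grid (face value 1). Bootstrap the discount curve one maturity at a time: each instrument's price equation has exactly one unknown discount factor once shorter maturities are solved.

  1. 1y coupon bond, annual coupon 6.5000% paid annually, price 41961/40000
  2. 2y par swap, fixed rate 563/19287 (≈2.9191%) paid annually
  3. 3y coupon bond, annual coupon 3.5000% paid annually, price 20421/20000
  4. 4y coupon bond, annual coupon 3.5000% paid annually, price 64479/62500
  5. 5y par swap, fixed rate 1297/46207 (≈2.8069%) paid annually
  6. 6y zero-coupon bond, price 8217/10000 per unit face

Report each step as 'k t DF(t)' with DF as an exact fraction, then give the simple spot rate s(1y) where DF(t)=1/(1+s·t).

1 1 197/200
2 2 9437/10000
3 3 9213/10000
4 4 2251/2500
5 5 8703/10000
6 6 8217/10000
s(1y) = (1/(197/200) − 1)/(1) = 3/197 ≈ 1.5228%

step 1 [1y] bond c/1=13/200: DF=(41961/40000 − 13/200·(0))/(1+13/200) = 197/200 ≈ 0.985000
step 2 [2y] swap r/1=563/19287: DF=(1 − 563/19287·(0.985000))/(1+563/19287) = 9437/10000 ≈ 0.943700
step 3 [3y] bond c/1=7/200: DF=(20421/20000 − 7/200·(0.985000+0.943700))/(1+7/200) = 9213/10000 ≈ 0.921300
step 4 [4y] bond c/1=7/200: DF=(64479/62500 − 7/200·(0.985000+0.943700+0.921300))/(1+7/200) = 2251/2500 ≈ 0.900400
step 5 [5y] swap r/1=1297/46207: DF=(1 − 1297/46207·(0.985000+0.943700+0.921300+0.900400))/(1+1297/46207) = 8703/10000 ≈ 0.870300
step 6 [6y] zero: DF = P = 8217/10000 ≈ 0.821700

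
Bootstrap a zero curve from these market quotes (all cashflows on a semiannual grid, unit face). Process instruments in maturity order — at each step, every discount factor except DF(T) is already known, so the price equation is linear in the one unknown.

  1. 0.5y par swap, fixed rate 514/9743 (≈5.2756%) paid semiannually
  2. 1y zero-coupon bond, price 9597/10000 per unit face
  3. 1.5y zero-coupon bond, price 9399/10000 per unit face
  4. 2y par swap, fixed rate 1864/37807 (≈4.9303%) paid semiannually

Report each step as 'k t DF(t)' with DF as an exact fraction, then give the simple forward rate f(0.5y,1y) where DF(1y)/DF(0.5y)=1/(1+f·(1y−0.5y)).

1 1/2 9743/10000
2 1 9597/10000
3 3/2 9399/10000
4 2 2267/2500
f(0.5y,1y) = ((9743/10000)/(9597/10000) − 1)/(1/2) = 292/9597 ≈ 3.0426%

step 1 [0.5y] swap r/2=257/9743: DF=(1 − 257/9743·(0))/(1+257/9743) = 9743/10000 ≈ 0.974300
step 2 [1y] zero: DF = P = 9597/10000 ≈ 0.959700
step 3 [1.5y] zero: DF = P = 9399/10000 ≈ 0.939900
step 4 [2y] swap r/2=932/37807: DF=(1 − 932/37807·(0.974300+0.959700+0.939900))/(1+932/37807) = 2267/2500 ≈ 0.906800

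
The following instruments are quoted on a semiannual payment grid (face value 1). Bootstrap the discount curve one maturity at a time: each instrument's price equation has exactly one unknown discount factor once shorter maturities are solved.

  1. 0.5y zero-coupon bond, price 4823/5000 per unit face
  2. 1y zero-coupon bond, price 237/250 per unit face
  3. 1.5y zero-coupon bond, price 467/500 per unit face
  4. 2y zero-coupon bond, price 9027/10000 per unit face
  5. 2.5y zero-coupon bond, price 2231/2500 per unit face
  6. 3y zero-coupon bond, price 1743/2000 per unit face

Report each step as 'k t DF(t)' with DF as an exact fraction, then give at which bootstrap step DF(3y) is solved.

1 1/2 4823/5000
2 1 237/250
3 3/2 467/500
4 2 9027/10000
5 5/2 2231/2500
6 3 1743/2000
DF(3y) is solved at step 6

step 1 [0.5y] zero: DF = P = 4823/5000 ≈ 0.964600
step 2 [1y] zero: DF = P = 237/250 ≈ 0.948000
step 3 [1.5y] zero: DF = P = 467/500 ≈ 0.934000
step 4 [2y] zero: DF = P = 9027/10000 ≈ 0.902700
step 5 [2.5y] zero: DF = P = 2231/2500 ≈ 0.892400
step 6 [3y] zero: DF = P = 1743/2000 ≈ 0.871500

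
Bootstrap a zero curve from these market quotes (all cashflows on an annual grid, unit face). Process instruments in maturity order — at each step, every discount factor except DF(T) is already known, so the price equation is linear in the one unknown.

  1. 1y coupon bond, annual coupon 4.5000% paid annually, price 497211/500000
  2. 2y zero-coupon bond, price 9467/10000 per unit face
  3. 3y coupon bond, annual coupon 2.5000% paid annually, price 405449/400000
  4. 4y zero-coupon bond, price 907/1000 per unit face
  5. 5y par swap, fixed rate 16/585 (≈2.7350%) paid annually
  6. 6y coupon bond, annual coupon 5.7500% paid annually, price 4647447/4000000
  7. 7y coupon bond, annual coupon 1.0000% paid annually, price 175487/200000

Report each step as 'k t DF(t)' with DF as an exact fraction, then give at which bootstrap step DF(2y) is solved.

1 1 2379/2500
2 2 9467/10000
3 3 4713/5000
4 4 907/1000
5 5 546/625
6 6 4237/5000
7 7 4073/5000
DF(2y) is solved at step 2

step 1 [1y] bond c/1=9/200: DF=(497211/500000 − 9/200·(0))/(1+9/200) = 2379/2500 ≈ 0.951600
step 2 [2y] zero: DF = P = 9467/10000 ≈ 0.946700
step 3 [3y] bond c/1=1/40: DF=(405449/400000 − 1/40·(0.951600+0.946700))/(1+1/40) = 4713/5000 ≈ 0.942600
step 4 [4y] zero: DF = P = 907/1000 ≈ 0.907000
step 5 [5y] swap r/1=16/585: DF=(1 − 16/585·(0.951600+0.946700+0.942600+0.907000))/(1+16/585) = 546/625 ≈ 0.873600
step 6 [6y] bond c/1=23/400: DF=(4647447/4000000 − 23/400·(0.951600+0.946700+0.942600+0.907000+0.873600))/(1+23/400) = 4237/5000 ≈ 0.847400
step 7 [7y] bond c/1=1/100: DF=(175487/200000 − 1/100·(0.951600+0.946700+0.942600+0.907000+0.873600+0.847400))/(1+1/100) = 4073/5000 ≈ 0.814600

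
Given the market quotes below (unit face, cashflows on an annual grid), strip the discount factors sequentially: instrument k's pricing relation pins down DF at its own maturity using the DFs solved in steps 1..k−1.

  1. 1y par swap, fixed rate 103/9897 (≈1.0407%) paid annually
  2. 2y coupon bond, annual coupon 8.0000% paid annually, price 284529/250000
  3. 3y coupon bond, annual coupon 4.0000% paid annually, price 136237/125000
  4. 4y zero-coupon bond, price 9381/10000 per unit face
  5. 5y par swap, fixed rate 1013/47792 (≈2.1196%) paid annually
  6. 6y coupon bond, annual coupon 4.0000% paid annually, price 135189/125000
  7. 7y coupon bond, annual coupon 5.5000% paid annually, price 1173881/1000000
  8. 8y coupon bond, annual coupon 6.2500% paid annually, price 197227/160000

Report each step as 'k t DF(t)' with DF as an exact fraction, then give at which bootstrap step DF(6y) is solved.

1 1 9897/10000
2 2 1961/2000
3 3 4861/5000
4 4 9381/10000
5 5 8987/10000
6 6 8561/10000
7 7 8189/10000
8 8 1561/2000
DF(6y) is solved at step 6

step 1 [1y] swap r/1=103/9897: DF=(1 − 103/9897·(0))/(1+103/9897) = 9897/10000 ≈ 0.989700
step 2 [2y] bond c/1=2/25: DF=(284529/250000 − 2/25·(0.989700))/(1+2/25) = 1961/2000 ≈ 0.980500
step 3 [3y] bond c/1=1/25: DF=(136237/125000 − 1/25·(0.989700+0.980500))/(1+1/25) = 4861/5000 ≈ 0.972200
step 4 [4y] zero: DF = P = 9381/10000 ≈ 0.938100
step 5 [5y] swap r/1=1013/47792: DF=(1 − 1013/47792·(0.989700+0.980500+0.972200+0.938100))/(1+1013/47792) = 8987/10000 ≈ 0.898700
step 6 [6y] bond c/1=1/25: DF=(135189/125000 − 1/25·(0.989700+0.980500+0.972200+0.938100+0.898700))/(1+1/25) = 8561/10000 ≈ 0.856100
step 7 [7y] bond c/1=11/200: DF=(1173881/1000000 − 11/200·(0.989700+0.980500+0.972200+0.938100+0.898700+0.856100))/(1+11/200) = 8189/10000 ≈ 0.818900
step 8 [8y] bond c/1=1/16: DF=(197227/160000 − 1/16·(0.989700+0.980500+0.972200+0.938100+0.898700+0.856100+0.818900))/(1+1/16) = 1561/2000 ≈ 0.780500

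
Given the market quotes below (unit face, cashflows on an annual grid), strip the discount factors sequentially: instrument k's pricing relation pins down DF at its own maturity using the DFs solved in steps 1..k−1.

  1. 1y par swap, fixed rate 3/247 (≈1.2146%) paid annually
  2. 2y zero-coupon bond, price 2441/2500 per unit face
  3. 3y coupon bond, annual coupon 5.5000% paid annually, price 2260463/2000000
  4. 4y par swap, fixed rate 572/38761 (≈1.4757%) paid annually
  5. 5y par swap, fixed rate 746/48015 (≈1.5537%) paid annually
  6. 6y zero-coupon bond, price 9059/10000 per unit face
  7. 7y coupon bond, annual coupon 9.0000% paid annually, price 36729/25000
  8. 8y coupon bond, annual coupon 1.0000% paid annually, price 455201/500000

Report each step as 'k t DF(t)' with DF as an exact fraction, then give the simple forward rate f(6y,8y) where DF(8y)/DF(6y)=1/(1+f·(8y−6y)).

step 1 [1y] swap r/1=3/247: DF=(1 − 3/247·(0))/(1+3/247) = 247/250 ≈ 0.988000
step 2 [2y] zero: DF = P = 2441/2500 ≈ 0.976400
step 3 [3y] bond c/1=11/200: DF=(2260463/2000000 − 11/200·(0.988000+0.976400))/(1+11/200) = 9689/10000 ≈ 0.968900
step 4 [4y] swap r/1=572/38761: DF=(1 − 572/38761·(0.988000+0.976400+0.968900))/(1+572/38761) = 2357/2500 ≈ 0.942800
step 5 [5y] swap r/1=746/48015: DF=(1 − 746/48015·(0.988000+0.976400+0.968900+0.942800))/(1+746/48015) = 4627/5000 ≈ 0.925400
step 6 [6y] zero: DF = P = 9059/10000 ≈ 0.905900
step 7 [7y] bond c/1=9/100: DF=(36729/25000 − 9/100·(0.988000+0.976400+0.968900+0.942800+0.925400+0.905900))/(1+9/100) = 4383/5000 ≈ 0.876600
step 8 [8y] bond c/1=1/100: DF=(455201/500000 − 1/100·(0.988000+0.976400+0.968900+0.942800+0.925400+0.905900+0.876600))/(1+1/100) = 4181/5000 ≈ 0.836200

1 1 247/250
2 2 2441/2500
3 3 9689/10000
4 4 2357/2500
5 5 4627/5000
6 6 9059/10000
7 7 4383/5000
8 8 4181/5000
f(6y,8y) = ((9059/10000)/(4181/5000) − 1)/(2) = 697/16724 ≈ 4.1677%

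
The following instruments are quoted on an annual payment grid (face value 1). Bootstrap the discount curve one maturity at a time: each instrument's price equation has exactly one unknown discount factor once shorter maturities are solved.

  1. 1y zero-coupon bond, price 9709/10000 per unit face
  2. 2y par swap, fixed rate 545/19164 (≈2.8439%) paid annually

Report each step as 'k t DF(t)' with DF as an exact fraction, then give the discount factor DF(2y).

step 1 [1y] zero: DF = P = 9709/10000 ≈ 0.970900
step 2 [2y] swap r/1=545/19164: DF=(1 − 545/19164·(0.970900))/(1+545/19164) = 1891/2000 ≈ 0.945500

1 1 9709/10000
2 2 1891/2000
DF(2y) = 1891/2000 ≈ 0.945500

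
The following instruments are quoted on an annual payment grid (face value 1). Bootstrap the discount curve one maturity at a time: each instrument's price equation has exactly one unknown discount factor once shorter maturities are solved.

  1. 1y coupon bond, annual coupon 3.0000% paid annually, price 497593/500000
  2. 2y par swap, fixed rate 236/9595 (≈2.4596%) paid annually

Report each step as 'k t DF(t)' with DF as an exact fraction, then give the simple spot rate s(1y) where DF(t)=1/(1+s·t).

1 1 4831/5000
2 2 1191/1250
s(1y) = (1/(4831/5000) − 1)/(1) = 169/4831 ≈ 3.4982%

step 1 [1y] bond c/1=3/100: DF=(497593/500000 − 3/100·(0))/(1+3/100) = 4831/5000 ≈ 0.966200
step 2 [2y] swap r/1=236/9595: DF=(1 − 236/9595·(0.966200))/(1+236/9595) = 1191/1250 ≈ 0.952800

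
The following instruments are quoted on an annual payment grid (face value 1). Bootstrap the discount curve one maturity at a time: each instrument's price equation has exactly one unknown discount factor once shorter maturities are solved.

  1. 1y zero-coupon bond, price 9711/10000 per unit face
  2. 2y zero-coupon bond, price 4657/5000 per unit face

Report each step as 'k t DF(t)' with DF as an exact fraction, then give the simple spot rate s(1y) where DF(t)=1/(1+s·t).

1 1 9711/10000
2 2 4657/5000
s(1y) = (1/(9711/10000) − 1)/(1) = 289/9711 ≈ 2.9760%

step 1 [1y] zero: DF = P = 9711/10000 ≈ 0.971100
step 2 [2y] zero: DF = P = 4657/5000 ≈ 0.931400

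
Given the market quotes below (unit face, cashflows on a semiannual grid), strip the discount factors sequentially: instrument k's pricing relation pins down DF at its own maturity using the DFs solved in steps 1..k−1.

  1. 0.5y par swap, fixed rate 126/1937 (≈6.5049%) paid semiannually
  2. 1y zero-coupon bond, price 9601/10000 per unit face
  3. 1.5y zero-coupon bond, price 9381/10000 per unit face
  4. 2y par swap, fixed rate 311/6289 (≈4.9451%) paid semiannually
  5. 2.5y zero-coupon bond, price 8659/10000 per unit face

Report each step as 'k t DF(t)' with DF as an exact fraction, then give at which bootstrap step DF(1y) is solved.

step 1 [0.5y] swap r/2=63/1937: DF=(1 − 63/1937·(0))/(1+63/1937) = 1937/2000 ≈ 0.968500
step 2 [1y] zero: DF = P = 9601/10000 ≈ 0.960100
step 3 [1.5y] zero: DF = P = 9381/10000 ≈ 0.938100
step 4 [2y] swap r/2=311/12578: DF=(1 − 311/12578·(0.968500+0.960100+0.938100))/(1+311/12578) = 9067/10000 ≈ 0.906700
step 5 [2.5y] zero: DF = P = 8659/10000 ≈ 0.865900

1 1/2 1937/2000
2 1 9601/10000
3 3/2 9381/10000
4 2 9067/10000
5 5/2 8659/10000
DF(1y) is solved at step 2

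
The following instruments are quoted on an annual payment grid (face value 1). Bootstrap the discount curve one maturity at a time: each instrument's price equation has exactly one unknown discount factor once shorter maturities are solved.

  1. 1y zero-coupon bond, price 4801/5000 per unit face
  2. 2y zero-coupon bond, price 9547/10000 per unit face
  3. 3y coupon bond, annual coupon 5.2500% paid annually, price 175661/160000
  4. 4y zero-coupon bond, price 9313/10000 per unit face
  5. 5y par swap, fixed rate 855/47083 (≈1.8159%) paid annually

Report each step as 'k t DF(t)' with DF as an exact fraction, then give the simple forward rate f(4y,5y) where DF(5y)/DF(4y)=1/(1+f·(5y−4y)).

step 1 [1y] zero: DF = P = 4801/5000 ≈ 0.960200
step 2 [2y] zero: DF = P = 9547/10000 ≈ 0.954700
step 3 [3y] bond c/1=21/400: DF=(175661/160000 − 21/400·(0.960200+0.954700))/(1+21/400) = 2369/2500 ≈ 0.947600
step 4 [4y] zero: DF = P = 9313/10000 ≈ 0.931300
step 5 [5y] swap r/1=855/47083: DF=(1 − 855/47083·(0.960200+0.954700+0.947600+0.931300))/(1+855/47083) = 1829/2000 ≈ 0.914500

1 1 4801/5000
2 2 9547/10000
3 3 2369/2500
4 4 9313/10000
5 5 1829/2000
f(4y,5y) = ((9313/10000)/(1829/2000) − 1)/(1) = 168/9145 ≈ 1.8371%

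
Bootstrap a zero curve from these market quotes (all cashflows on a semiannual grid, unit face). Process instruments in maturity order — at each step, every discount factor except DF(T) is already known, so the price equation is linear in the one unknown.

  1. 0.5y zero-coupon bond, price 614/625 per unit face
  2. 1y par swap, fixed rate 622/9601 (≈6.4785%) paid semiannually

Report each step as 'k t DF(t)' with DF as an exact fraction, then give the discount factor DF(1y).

step 1 [0.5y] zero: DF = P = 614/625 ≈ 0.982400
step 2 [1y] swap r/2=311/9601: DF=(1 − 311/9601·(0.982400))/(1+311/9601) = 4689/5000 ≈ 0.937800

1 1/2 614/625
2 1 4689/5000
DF(1y) = 4689/5000 ≈ 0.937800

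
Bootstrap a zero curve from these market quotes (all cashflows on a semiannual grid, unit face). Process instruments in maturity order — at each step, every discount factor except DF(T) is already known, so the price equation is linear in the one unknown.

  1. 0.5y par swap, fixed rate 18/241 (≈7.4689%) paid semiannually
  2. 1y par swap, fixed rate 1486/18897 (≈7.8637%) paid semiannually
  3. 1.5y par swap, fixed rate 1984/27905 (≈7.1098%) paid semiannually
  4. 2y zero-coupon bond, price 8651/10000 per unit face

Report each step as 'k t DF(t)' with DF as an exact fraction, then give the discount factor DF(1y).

step 1 [0.5y] swap r/2=9/241: DF=(1 − 9/241·(0))/(1+9/241) = 241/250 ≈ 0.964000
step 2 [1y] swap r/2=743/18897: DF=(1 − 743/18897·(0.964000))/(1+743/18897) = 9257/10000 ≈ 0.925700
step 3 [1.5y] swap r/2=992/27905: DF=(1 − 992/27905·(0.964000+0.925700))/(1+992/27905) = 563/625 ≈ 0.900800
step 4 [2y] zero: DF = P = 8651/10000 ≈ 0.865100

1 1/2 241/250
2 1 9257/10000
3 3/2 563/625
4 2 8651/10000
DF(1y) = 9257/10000 ≈ 0.925700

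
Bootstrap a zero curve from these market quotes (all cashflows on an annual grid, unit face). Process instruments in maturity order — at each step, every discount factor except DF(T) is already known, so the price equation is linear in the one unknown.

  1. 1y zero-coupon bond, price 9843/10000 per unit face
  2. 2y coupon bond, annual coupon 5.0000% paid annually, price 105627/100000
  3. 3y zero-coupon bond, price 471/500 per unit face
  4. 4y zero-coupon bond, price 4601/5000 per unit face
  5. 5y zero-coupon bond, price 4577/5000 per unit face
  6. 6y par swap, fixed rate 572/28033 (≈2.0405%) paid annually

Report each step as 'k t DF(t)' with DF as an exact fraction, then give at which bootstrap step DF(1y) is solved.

1 1 9843/10000
2 2 9591/10000
3 3 471/500
4 4 4601/5000
5 5 4577/5000
6 6 1107/1250
DF(1y) is solved at step 1

step 1 [1y] zero: DF = P = 9843/10000 ≈ 0.984300
step 2 [2y] bond c/1=1/20: DF=(105627/100000 − 1/20·(0.984300))/(1+1/20) = 9591/10000 ≈ 0.959100
step 3 [3y] zero: DF = P = 471/500 ≈ 0.942000
step 4 [4y] zero: DF = P = 4601/5000 ≈ 0.920200
step 5 [5y] zero: DF = P = 4577/5000 ≈ 0.915400
step 6 [6y] swap r/1=572/28033: DF=(1 − 572/28033·(0.984300+0.959100+0.942000+0.920200+0.915400))/(1+572/28033) = 1107/1250 ≈ 0.885600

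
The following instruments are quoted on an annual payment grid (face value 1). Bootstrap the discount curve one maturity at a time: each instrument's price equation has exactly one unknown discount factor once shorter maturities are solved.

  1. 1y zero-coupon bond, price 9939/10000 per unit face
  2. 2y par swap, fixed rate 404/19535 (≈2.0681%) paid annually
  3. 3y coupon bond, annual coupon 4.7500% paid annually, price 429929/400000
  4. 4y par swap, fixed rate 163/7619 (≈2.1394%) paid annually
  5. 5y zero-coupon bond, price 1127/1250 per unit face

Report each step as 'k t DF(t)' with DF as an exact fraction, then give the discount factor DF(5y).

step 1 [1y] zero: DF = P = 9939/10000 ≈ 0.993900
step 2 [2y] swap r/1=404/19535: DF=(1 − 404/19535·(0.993900))/(1+404/19535) = 2399/2500 ≈ 0.959600
step 3 [3y] bond c/1=19/400: DF=(429929/400000 − 19/400·(0.993900+0.959600))/(1+19/400) = 15/16 ≈ 0.937500
step 4 [4y] swap r/1=163/7619: DF=(1 − 163/7619·(0.993900+0.959600+0.937500))/(1+163/7619) = 1837/2000 ≈ 0.918500
step 5 [5y] zero: DF = P = 1127/1250 ≈ 0.901600

1 1 9939/10000
2 2 2399/2500
3 3 15/16
4 4 1837/2000
5 5 1127/1250
DF(5y) = 1127/1250 ≈ 0.901600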